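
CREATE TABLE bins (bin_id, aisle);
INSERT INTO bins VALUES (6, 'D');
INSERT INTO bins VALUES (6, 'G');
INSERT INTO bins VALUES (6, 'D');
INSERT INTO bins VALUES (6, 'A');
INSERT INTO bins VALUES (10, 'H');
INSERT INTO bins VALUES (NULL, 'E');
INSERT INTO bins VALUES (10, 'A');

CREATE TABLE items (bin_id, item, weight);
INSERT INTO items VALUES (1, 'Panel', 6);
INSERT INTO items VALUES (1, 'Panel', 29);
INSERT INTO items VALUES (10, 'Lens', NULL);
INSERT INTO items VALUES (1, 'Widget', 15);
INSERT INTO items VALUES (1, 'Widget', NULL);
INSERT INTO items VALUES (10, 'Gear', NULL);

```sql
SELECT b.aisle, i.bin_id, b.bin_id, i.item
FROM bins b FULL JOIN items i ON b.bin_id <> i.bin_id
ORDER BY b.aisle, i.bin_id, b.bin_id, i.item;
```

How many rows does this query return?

33

FULL OUTER JOIN keeps every row from both sides; unmatched rows get NULL for the other side's columns.
Matching on b.bin_id <> i.bin_id. A NULL in a compared column never satisfies the condition.
Matched pairs: 32; unmatched b rows kept: 1; unmatched i rows kept: 0.
Total: 32 matched + 1 padded = 33 rows.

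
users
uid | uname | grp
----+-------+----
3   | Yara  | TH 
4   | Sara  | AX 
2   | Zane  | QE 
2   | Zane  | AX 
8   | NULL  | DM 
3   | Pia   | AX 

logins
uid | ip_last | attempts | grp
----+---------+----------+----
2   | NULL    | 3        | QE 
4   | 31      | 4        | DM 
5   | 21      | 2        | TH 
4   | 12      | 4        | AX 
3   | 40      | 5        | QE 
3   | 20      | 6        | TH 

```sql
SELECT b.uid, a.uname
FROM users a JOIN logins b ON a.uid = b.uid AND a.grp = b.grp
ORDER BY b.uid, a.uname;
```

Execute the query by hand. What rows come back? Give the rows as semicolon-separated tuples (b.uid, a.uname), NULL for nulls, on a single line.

INNER JOIN keeps only pairs where the ON condition holds.
Matching on a.uid = b.uid AND a.grp = b.grp.
- a row (uid=3, grp=TH): matches 1 b row(s) → 1 output row(s).
- a row (uid=4, grp=AX): matches 1 b row(s) → 1 output row(s).
- a row (uid=2, grp=QE): matches 1 b row(s) → 1 output row(s).
- a row (uid=2, grp=AX): no match → dropped.
- a row (uid=8, grp=DM): no match → dropped.
- a row (uid=3, grp=AX): no match → dropped.
After projecting and ordering:
b.uid | a.uname
2 | Zane
3 | Yara
4 | Sara

(2, Zane); (3, Yara); (4, Sara)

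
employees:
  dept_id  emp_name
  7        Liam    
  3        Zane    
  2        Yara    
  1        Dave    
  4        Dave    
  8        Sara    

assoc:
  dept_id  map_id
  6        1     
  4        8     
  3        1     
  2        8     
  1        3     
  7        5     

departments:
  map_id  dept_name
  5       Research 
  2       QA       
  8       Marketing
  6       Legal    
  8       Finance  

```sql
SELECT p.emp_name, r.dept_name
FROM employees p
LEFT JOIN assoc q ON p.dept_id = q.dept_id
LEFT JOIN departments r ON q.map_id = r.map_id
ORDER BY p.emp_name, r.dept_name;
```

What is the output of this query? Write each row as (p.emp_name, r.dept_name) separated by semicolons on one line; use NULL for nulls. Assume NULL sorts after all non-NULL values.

Joins associate left-to-right: employees LEFT JOIN assoc on dept_id gives 6 intermediate row(s).
Then LEFT JOIN `departments r` on map_id: each of those 6 rows is kept; rows whose q.map_id has no match in r get NULL for r's columns.

(Dave, Finance); (Dave, Marketing); (Dave, NULL); (Liam, Research); (Sara, NULL); (Yara, Finance); (Yara, Marketing); (Zane, NULL)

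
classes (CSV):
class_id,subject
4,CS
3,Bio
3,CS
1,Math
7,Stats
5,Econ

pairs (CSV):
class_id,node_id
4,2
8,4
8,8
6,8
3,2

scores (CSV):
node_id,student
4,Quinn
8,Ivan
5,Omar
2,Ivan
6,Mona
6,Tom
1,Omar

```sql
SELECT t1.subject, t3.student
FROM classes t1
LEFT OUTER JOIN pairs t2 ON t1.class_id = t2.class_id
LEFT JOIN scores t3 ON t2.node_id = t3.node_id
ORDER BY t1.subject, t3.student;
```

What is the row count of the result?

Evaluate left to right. First `classes t1 LEFT JOIN pairs t2` on class_id: 6 row(s).
Then LEFT JOIN `scores t3` on node_id: each of those 6 rows is kept; rows whose t2.node_id has no match in t3 get NULL for t3's columns.
Result: 6 row(s).

6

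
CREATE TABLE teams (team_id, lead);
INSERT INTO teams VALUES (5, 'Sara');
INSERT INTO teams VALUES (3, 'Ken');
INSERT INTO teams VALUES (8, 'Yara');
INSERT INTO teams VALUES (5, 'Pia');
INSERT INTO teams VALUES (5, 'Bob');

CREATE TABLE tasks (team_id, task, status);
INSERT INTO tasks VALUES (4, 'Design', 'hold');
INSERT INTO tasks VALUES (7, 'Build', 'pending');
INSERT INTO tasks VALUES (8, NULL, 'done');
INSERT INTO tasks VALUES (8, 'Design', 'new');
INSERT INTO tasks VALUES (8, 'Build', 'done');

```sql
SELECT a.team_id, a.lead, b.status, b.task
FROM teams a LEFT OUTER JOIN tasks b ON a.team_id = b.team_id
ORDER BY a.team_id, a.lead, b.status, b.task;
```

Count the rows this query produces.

7

LEFT JOIN keeps every row from `teams`; unmatched rows get NULL for `tasks`'s columns.
Matching on a.team_id = b.team_id.
Matched pairs: 3; unmatched a rows kept: 4.
Total: 3 matched + 4 padded = 7 rows.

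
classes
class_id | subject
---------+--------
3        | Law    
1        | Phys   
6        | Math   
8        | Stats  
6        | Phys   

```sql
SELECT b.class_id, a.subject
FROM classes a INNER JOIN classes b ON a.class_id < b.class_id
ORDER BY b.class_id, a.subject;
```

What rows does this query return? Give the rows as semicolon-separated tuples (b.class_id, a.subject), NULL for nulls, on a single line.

(3, Phys); (6, Law); (6, Law); (6, Phys); (6, Phys); (8, Law); (8, Math); (8, Phys); (8, Phys)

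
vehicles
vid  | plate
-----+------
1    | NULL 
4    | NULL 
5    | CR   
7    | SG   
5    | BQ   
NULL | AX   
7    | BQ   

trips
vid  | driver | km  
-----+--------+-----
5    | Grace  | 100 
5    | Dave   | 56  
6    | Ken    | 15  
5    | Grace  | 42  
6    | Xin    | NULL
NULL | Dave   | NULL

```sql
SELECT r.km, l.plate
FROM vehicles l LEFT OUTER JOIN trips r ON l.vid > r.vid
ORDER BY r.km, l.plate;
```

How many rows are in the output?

15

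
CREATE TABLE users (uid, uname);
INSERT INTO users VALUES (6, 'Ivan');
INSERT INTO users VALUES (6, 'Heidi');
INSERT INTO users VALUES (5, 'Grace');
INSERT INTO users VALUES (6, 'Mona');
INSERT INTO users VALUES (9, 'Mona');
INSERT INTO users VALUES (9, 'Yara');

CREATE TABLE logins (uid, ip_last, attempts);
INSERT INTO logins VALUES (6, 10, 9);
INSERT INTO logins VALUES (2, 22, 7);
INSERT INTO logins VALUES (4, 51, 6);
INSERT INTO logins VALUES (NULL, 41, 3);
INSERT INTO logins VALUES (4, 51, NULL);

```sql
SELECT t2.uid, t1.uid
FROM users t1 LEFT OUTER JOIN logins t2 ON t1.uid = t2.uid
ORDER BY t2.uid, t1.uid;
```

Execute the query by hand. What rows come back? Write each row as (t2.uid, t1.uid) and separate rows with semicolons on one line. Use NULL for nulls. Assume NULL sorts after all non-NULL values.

LEFT JOIN keeps every row from `users`; unmatched rows get NULL for `logins`'s columns.
Matching on t1.uid = t2.uid. A NULL in a compared column never satisfies the condition.
- t1 (uid=6) pairs with 1 row(s) of t2.
- t1 (uid=6) pairs with 1 row(s) of t2.
- t1 (uid=5) has no partner → padded with NULL.
- t1 (uid=6) pairs with 1 row(s) of t2.
- t1 (uid=9) has no partner → padded with NULL.
- t1 (uid=9) has no partner → padded with NULL.
After projecting and ordering:
t2.uid | t1.uid
6 | 6
6 | 6
6 | 6
NULL | 5
NULL | 9
NULL | 9

(6, 6); (6, 6); (6, 6); (NULL, 5); (NULL, 9); (NULL, 9)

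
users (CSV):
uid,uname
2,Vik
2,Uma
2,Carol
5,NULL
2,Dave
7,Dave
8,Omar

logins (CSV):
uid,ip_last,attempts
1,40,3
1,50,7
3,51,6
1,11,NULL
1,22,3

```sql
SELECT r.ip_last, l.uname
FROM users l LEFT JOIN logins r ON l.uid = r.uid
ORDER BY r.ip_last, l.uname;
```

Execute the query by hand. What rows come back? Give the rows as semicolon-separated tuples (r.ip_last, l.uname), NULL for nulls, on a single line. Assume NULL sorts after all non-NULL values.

(NULL, Carol); (NULL, Dave); (NULL, Dave); (NULL, Omar); (NULL, Uma); (NULL, Vik); (NULL, NULL)

LEFT JOIN keeps every row from `users`; unmatched rows get NULL for `logins`'s columns.
Matching on l.uid = r.uid.
Matched pairs: 0; unmatched l rows kept: 7.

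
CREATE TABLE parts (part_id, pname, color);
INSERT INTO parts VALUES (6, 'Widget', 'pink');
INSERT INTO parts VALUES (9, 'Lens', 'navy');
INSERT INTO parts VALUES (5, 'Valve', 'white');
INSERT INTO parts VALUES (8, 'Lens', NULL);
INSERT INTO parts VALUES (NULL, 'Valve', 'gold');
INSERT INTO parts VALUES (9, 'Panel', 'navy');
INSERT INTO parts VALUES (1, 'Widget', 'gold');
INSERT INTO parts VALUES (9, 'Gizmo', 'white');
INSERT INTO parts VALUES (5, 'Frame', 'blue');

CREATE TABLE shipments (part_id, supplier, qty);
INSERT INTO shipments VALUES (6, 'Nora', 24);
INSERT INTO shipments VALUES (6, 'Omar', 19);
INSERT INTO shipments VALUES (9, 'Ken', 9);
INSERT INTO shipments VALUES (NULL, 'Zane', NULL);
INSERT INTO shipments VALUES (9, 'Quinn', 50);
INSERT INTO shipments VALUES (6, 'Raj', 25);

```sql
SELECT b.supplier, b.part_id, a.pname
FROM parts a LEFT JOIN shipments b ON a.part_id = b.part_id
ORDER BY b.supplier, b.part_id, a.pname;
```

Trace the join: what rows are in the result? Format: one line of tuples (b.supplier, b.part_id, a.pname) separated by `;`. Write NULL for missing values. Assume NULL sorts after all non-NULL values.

(Ken, 9, Gizmo); (Ken, 9, Lens); (Ken, 9, Panel); (Nora, 6, Widget); (Omar, 6, Widget); (Quinn, 9, Gizmo); (Quinn, 9, Lens); (Quinn, 9, Panel); (Raj, 6, Widget); (NULL, NULL, Frame); (NULL, NULL, Lens); (NULL, NULL, Valve); (NULL, NULL, Valve); (NULL, NULL, Widget)

LEFT JOIN keeps every row from `parts`; unmatched rows get NULL for `shipments`'s columns.
Matching on a.part_id = b.part_id. A NULL in a compared column never satisfies the condition.
- part_id=6: 3 matching b row(s), so 3 row(s) emitted.
- part_id=9: 2 matching b row(s), so 2 row(s) emitted.
- part_id=5: no b row matches, row kept with b columns NULL.
- part_id=8: no b row matches, row kept with b columns NULL.
- part_id=NULL: no b row matches, row kept with b columns NULL.
- part_id=9: 2 matching b row(s), so 2 row(s) emitted.
- part_id=1: no b row matches, row kept with b columns NULL.
- part_id=9: 2 matching b row(s), so 2 row(s) emitted.
- part_id=5: no b row matches, row kept with b columns NULL.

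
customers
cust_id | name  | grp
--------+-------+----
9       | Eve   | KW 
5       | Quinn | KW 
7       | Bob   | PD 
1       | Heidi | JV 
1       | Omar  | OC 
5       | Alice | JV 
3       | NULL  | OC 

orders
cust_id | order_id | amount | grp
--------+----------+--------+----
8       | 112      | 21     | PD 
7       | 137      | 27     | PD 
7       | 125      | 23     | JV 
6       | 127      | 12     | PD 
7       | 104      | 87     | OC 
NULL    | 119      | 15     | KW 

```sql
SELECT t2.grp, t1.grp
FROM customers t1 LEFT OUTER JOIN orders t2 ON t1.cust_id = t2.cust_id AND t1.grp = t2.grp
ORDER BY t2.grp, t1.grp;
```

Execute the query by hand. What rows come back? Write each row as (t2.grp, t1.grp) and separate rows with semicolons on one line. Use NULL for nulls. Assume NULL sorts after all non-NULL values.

LEFT JOIN keeps every row from `customers`; unmatched rows get NULL for `orders`'s columns.
Matching on t1.cust_id = t2.cust_id AND t1.grp = t2.grp. A NULL in a compared column never satisfies the condition.
- t1 row (cust_id=9, grp=KW): no match → kept, t2 columns NULL.
- t1 row (cust_id=5, grp=KW): no match → kept, t2 columns NULL.
- t1 row (cust_id=7, grp=PD): matches 1 t2 row(s) → 1 output row(s).
- t1 row (cust_id=1, grp=JV): no match → kept, t2 columns NULL.
- t1 row (cust_id=1, grp=OC): no match → kept, t2 columns NULL.
- t1 row (cust_id=5, grp=JV): no match → kept, t2 columns NULL.
- t1 row (cust_id=3, grp=OC): no match → kept, t2 columns NULL.
After projecting and ordering:
t2.grp | t1.grp
PD | PD
NULL | JV
NULL | JV
NULL | KW
NULL | KW
NULL | OC
NULL | OC

(PD, PD); (NULL, JV); (NULL, JV); (NULL, KW); (NULL, KW); (NULL, OC); (NULL, OC)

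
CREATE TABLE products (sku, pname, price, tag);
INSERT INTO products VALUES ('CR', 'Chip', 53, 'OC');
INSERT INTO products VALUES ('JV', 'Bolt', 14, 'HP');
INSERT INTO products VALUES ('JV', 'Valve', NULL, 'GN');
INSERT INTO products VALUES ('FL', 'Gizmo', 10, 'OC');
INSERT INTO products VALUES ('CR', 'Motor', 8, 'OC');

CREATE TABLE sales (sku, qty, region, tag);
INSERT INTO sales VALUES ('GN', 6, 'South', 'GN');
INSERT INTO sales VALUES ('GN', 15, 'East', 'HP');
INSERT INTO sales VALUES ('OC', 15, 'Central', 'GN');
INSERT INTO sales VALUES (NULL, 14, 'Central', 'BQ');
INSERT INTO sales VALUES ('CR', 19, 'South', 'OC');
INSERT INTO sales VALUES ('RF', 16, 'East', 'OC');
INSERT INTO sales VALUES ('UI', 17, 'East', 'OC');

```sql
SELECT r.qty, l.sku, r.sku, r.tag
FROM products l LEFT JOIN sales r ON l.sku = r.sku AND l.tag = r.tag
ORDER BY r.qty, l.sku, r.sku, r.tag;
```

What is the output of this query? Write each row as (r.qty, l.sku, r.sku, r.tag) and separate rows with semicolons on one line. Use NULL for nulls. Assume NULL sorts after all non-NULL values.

LEFT JOIN keeps every row from `products`; unmatched rows get NULL for `sales`'s columns.
Matching on l.sku = r.sku AND l.tag = r.tag. A NULL in a compared column never satisfies the condition.
Matched pairs: 2; unmatched l rows kept: 3.

(19, CR, CR, OC); (19, CR, CR, OC); (NULL, FL, NULL, NULL); (NULL, JV, NULL, NULL); (NULL, JV, NULL, NULL)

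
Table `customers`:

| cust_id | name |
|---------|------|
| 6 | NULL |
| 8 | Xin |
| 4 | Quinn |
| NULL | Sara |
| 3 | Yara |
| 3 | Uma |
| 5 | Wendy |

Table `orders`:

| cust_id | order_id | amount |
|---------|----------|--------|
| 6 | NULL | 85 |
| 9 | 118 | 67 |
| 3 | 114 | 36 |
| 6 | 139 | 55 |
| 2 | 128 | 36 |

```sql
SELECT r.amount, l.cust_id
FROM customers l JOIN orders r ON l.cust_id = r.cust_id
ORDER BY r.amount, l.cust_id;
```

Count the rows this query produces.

INNER JOIN keeps only pairs where the ON condition holds.
Matching on l.cust_id = r.cust_id. A NULL in a compared column never satisfies the condition.
Matched pairs: 4.
Total: 4 rows.

4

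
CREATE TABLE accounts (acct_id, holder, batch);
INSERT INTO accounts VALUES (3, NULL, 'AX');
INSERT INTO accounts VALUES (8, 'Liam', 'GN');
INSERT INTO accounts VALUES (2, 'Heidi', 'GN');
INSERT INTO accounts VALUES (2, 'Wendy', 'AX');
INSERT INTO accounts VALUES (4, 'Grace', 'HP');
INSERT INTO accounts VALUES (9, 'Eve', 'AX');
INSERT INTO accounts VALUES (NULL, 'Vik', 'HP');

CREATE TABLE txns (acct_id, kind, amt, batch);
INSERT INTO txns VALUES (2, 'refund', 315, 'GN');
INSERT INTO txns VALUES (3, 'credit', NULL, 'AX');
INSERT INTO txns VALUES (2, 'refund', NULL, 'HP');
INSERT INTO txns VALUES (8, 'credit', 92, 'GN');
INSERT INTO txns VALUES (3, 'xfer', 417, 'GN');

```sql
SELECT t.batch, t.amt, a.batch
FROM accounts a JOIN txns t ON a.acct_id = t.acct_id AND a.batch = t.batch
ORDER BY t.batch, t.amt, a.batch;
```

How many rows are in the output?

INNER JOIN keeps only pairs where the ON condition holds.
Matching on a.acct_id = t.acct_id AND a.batch = t.batch. A NULL in a compared column never satisfies the condition.
Matched pairs: 3.
Total: 3 rows.

3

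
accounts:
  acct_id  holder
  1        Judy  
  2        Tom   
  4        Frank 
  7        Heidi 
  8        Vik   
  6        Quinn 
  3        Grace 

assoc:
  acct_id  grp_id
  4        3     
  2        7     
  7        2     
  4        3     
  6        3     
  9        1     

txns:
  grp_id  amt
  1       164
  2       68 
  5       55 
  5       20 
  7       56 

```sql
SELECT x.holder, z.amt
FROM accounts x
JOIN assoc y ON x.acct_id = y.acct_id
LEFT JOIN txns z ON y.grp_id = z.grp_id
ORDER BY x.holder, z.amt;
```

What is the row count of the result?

Step 1 — x INNER JOIN y on acct_id → 5 row(s).
Then LEFT JOIN `txns z` on grp_id: each of those 5 rows is kept; rows whose y.grp_id has no match in z get NULL for z's columns.
Result: 5 row(s).

5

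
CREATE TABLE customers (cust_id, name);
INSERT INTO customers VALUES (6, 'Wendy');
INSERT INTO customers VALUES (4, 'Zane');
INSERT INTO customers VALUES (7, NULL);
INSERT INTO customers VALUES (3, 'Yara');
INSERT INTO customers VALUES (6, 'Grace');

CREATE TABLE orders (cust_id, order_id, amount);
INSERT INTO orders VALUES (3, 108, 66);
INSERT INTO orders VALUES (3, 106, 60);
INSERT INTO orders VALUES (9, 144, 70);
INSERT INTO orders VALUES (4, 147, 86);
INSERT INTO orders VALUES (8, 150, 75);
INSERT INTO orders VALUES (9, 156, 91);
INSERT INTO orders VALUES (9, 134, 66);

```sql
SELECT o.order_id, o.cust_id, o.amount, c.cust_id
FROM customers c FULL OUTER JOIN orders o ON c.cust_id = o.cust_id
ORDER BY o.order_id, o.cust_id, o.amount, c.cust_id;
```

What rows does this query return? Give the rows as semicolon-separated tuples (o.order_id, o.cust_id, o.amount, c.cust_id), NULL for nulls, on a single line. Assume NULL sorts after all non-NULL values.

(106, 3, 60, 3); (108, 3, 66, 3); (134, 9, 66, NULL); (144, 9, 70, NULL); (147, 4, 86, 4); (150, 8, 75, NULL); (156, 9, 91, NULL); (NULL, NULL, NULL, 6); (NULL, NULL, NULL, 6); (NULL, NULL, NULL, 7)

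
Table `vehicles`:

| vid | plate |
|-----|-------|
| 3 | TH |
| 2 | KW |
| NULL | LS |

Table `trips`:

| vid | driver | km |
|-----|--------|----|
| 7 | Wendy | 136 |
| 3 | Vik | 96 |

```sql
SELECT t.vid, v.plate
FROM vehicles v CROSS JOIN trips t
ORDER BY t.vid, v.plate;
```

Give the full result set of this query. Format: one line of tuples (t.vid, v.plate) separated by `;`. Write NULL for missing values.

CROSS JOIN pairs every row of `vehicles` with every row of `trips`: 3 × 2 = 6 rows.
After projecting and ordering:
t.vid | v.plate
3 | KW
3 | LS
3 | TH
7 | KW
7 | LS
7 | TH

(3, KW); (3, LS); (3, TH); (7, KW); (7, LS); (7, TH)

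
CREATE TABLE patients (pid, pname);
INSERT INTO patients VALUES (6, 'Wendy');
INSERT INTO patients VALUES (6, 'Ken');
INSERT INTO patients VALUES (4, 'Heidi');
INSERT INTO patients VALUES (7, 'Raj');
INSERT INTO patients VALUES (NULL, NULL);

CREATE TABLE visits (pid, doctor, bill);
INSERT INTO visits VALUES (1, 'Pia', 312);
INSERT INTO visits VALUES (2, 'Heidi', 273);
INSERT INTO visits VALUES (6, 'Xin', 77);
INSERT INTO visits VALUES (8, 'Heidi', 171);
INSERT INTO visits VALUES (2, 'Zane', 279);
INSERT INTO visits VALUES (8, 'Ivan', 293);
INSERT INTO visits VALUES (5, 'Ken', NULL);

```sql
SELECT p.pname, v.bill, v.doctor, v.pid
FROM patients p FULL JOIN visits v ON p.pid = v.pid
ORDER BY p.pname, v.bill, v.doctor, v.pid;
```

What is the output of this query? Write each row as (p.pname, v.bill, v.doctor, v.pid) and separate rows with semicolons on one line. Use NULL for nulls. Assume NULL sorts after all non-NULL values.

(Heidi, NULL, NULL, NULL); (Ken, 77, Xin, 6); (Raj, NULL, NULL, NULL); (Wendy, 77, Xin, 6); (NULL, 171, Heidi, 8); (NULL, 273, Heidi, 2); (NULL, 279, Zane, 2); (NULL, 293, Ivan, 8); (NULL, 312, Pia, 1); (NULL, NULL, Ken, 5); (NULL, NULL, NULL, NULL)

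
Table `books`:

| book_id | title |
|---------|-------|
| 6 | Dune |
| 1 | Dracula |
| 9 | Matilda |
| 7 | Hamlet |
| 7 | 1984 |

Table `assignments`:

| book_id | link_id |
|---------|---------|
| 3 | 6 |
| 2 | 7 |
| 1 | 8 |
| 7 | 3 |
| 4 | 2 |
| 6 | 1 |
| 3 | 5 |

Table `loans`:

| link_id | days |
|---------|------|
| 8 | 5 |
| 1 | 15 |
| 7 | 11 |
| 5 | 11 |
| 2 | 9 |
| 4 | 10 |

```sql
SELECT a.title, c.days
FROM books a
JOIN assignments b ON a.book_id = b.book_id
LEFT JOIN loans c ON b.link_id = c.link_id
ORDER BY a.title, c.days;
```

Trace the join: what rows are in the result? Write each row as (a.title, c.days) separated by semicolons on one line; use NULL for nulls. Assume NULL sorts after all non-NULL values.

Joins associate left-to-right: books INNER JOIN assignments on book_id gives 4 intermediate row(s).
Then LEFT JOIN `loans c` on link_id: each of those 4 rows is kept; rows whose b.link_id has no match in c get NULL for c's columns.

(1984, NULL); (Dracula, 5); (Dune, 15); (Hamlet, NULL)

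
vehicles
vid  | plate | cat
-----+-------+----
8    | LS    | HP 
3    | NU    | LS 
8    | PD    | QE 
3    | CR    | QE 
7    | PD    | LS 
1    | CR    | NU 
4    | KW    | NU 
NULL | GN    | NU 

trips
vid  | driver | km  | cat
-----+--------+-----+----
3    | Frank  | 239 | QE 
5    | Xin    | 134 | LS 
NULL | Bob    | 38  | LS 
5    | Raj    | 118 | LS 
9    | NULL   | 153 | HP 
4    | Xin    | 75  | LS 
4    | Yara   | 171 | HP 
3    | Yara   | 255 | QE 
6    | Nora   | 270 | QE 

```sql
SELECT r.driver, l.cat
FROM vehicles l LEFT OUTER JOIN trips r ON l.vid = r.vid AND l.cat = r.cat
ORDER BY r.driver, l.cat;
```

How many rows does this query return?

9

LEFT JOIN keeps every row from `vehicles`; unmatched rows get NULL for `trips`'s columns.
Matching on l.vid = r.vid AND l.cat = r.cat. A NULL in a compared column never satisfies the condition.
- l (vid=8, cat=HP) has no partner → padded with NULL.
- l (vid=3, cat=LS) has no partner → padded with NULL.
- l (vid=8, cat=QE) has no partner → padded with NULL.
- l (vid=3, cat=QE) pairs with 2 row(s) of r.
- l (vid=7, cat=LS) has no partner → padded with NULL.
- l (vid=1, cat=NU) has no partner → padded with NULL.
- l (vid=4, cat=NU) has no partner → padded with NULL.
- l (vid=NULL, cat=NU) has no partner → padded with NULL.
Total: 2 matched + 7 padded = 9 rows.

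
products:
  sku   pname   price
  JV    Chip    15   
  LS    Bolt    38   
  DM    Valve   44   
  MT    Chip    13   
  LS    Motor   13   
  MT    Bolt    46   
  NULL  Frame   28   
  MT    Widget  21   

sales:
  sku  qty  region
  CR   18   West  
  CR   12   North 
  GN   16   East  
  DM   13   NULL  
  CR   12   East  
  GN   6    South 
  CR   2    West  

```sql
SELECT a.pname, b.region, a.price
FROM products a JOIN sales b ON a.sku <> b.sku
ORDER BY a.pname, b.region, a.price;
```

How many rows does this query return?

48

INNER JOIN keeps only pairs where the ON condition holds.
Matching on a.sku <> b.sku. A NULL in a compared column never satisfies the condition.
- sku=JV: 7 matching b row(s), so 7 row(s) emitted.
- sku=LS: 7 matching b row(s), so 7 row(s) emitted.
- sku=DM: 6 matching b row(s), so 6 row(s) emitted.
- sku=MT: 7 matching b row(s), so 7 row(s) emitted.
- sku=LS: 7 matching b row(s), so 7 row(s) emitted.
- sku=MT: 7 matching b row(s), so 7 row(s) emitted.
- sku=NULL: no matching b row, dropped.
- sku=MT: 7 matching b row(s), so 7 row(s) emitted.
Total: 48 rows.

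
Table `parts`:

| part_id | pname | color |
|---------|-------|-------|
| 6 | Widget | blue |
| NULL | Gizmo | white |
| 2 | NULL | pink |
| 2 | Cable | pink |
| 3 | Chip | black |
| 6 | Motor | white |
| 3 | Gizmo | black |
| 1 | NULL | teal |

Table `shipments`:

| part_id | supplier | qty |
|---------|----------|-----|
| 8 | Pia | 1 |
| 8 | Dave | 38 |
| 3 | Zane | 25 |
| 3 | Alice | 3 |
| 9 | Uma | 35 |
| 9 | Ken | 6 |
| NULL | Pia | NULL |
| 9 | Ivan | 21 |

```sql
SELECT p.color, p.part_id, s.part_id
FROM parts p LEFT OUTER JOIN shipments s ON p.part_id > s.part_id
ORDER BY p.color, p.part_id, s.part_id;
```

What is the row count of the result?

10

LEFT JOIN keeps every row from `parts`; unmatched rows get NULL for `shipments`'s columns.
Matching on p.part_id > s.part_id. A NULL in a compared column never satisfies the condition.
- p row (part_id=6): matches 2 s row(s) → 2 output row(s).
- p row (part_id=NULL): no match → kept, s columns NULL.
- p row (part_id=2): no match → kept, s columns NULL.
- p row (part_id=2): no match → kept, s columns NULL.
- p row (part_id=3): no match → kept, s columns NULL.
- p row (part_id=6): matches 2 s row(s) → 2 output row(s).
- p row (part_id=3): no match → kept, s columns NULL.
- p row (part_id=1): no match → kept, s columns NULL.
Total: 4 matched + 6 padded = 10 rows.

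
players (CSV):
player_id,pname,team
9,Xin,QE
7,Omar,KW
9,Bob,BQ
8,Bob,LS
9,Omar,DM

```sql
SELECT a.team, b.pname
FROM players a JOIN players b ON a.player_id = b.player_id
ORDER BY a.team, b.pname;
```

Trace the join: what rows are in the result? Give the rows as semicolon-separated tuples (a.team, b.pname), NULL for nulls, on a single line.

(BQ, Bob); (BQ, Omar); (BQ, Xin); (DM, Bob); (DM, Omar); (DM, Xin); (KW, Omar); (LS, Bob); (QE, Bob); (QE, Omar); (QE, Xin)

INNER JOIN keeps only pairs where the ON condition holds.
Matching on a.player_id = b.player_id.
- a[0] player_id=9 → 3 match(es) in b → 3 row(s).
- a[1] player_id=7 → 1 match(es) in b → 1 row(s).
- a[2] player_id=9 → 3 match(es) in b → 3 row(s).
- a[3] player_id=8 → 1 match(es) in b → 1 row(s).
- a[4] player_id=9 → 3 match(es) in b → 3 row(s).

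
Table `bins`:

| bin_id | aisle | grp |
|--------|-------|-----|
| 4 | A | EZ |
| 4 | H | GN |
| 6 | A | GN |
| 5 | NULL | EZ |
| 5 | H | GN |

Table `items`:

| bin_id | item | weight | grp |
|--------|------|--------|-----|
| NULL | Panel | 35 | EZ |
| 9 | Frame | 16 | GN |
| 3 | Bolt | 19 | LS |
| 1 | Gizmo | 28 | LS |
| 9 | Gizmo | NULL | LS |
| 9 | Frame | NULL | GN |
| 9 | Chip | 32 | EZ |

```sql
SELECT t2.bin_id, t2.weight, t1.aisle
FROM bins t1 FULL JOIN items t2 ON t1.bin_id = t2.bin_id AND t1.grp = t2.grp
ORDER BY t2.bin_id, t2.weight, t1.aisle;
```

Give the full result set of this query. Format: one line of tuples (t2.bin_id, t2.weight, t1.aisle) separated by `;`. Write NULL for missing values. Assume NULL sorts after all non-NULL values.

(1, 28, NULL); (3, 19, NULL); (9, 16, NULL); (9, 32, NULL); (9, NULL, NULL); (9, NULL, NULL); (NULL, 35, NULL); (NULL, NULL, A); (NULL, NULL, A); (NULL, NULL, H); (NULL, NULL, H); (NULL, NULL, NULL)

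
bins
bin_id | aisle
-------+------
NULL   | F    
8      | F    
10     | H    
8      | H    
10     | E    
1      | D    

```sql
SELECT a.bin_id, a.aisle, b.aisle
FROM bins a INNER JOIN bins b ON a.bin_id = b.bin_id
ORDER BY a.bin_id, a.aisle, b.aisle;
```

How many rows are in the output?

9

INNER JOIN keeps only pairs where the ON condition holds.
Matching on a.bin_id = b.bin_id. A NULL in a compared column never satisfies the condition.
- bin_id=NULL: no matching b row, dropped.
- bin_id=8: 2 matching b row(s), so 2 row(s) emitted.
- bin_id=10: 2 matching b row(s), so 2 row(s) emitted.
- bin_id=8: 2 matching b row(s), so 2 row(s) emitted.
- bin_id=10: 2 matching b row(s), so 2 row(s) emitted.
- bin_id=1: 1 matching b row(s), so 1 row(s) emitted.
Total: 9 rows.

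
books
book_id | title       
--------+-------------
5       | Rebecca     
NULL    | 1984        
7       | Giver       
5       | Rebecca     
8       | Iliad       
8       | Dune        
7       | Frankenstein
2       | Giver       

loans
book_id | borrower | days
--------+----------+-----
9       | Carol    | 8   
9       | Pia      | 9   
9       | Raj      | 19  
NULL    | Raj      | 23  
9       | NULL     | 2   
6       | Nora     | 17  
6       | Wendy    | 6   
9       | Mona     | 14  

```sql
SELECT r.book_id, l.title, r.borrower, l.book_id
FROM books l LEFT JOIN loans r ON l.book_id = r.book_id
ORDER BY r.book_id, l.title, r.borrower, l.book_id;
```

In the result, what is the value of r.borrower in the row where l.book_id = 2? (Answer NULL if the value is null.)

LEFT JOIN keeps every row from `books`; unmatched rows get NULL for `loans`'s columns.
Matching on l.book_id = r.book_id. A NULL in a compared column never satisfies the condition.
- l row (book_id=5): no match → kept, r columns NULL.
- l row (book_id=NULL): no match → kept, r columns NULL.
- l row (book_id=7): no match → kept, r columns NULL.
- l row (book_id=5): no match → kept, r columns NULL.
- l row (book_id=8): no match → kept, r columns NULL.
- l row (book_id=8): no match → kept, r columns NULL.
- l row (book_id=7): no match → kept, r columns NULL.
- l row (book_id=2): no match → kept, r columns NULL.

NULL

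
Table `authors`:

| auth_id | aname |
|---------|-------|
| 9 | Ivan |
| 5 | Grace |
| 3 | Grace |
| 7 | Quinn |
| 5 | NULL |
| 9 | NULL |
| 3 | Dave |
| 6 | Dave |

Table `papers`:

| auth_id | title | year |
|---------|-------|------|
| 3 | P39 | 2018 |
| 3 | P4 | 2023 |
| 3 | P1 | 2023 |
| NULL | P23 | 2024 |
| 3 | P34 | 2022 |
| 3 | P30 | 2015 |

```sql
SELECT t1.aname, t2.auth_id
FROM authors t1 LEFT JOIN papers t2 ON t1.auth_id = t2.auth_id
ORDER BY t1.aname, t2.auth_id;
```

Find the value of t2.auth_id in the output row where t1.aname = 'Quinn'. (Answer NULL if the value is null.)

NULL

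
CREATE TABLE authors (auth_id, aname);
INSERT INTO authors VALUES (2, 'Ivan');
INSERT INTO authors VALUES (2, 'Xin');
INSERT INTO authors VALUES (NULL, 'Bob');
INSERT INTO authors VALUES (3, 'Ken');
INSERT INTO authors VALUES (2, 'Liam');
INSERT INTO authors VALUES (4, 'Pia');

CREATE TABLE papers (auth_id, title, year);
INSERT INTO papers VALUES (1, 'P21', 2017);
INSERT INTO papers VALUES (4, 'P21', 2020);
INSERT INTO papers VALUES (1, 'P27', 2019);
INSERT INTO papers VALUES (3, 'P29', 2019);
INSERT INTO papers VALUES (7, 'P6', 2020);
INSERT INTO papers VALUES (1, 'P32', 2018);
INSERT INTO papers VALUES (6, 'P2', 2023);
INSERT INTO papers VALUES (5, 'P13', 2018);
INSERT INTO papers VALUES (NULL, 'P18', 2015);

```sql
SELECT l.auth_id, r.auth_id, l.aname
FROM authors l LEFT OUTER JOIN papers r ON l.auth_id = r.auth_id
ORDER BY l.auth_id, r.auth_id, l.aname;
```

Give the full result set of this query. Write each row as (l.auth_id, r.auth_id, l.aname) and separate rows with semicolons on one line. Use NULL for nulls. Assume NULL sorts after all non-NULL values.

LEFT JOIN keeps every row from `authors`; unmatched rows get NULL for `papers`'s columns.
Matching on l.auth_id = r.auth_id. A NULL in a compared column never satisfies the condition.
- l row (auth_id=2): no match → kept, r columns NULL.
- l row (auth_id=2): no match → kept, r columns NULL.
- l row (auth_id=NULL): no match → kept, r columns NULL.
- l row (auth_id=3): matches 1 r row(s) → 1 output row(s).
- l row (auth_id=2): no match → kept, r columns NULL.
- l row (auth_id=4): matches 1 r row(s) → 1 output row(s).
After projecting and ordering:
l.auth_id | r.auth_id | l.aname
2 | NULL | Ivan
2 | NULL | Liam
2 | NULL | Xin
3 | 3 | Ken
4 | 4 | Pia
NULL | NULL | Bob

(2, NULL, Ivan); (2, NULL, Liam); (2, NULL, Xin); (3, 3, Ken); (4, 4, Pia); (NULL, NULL, Bob)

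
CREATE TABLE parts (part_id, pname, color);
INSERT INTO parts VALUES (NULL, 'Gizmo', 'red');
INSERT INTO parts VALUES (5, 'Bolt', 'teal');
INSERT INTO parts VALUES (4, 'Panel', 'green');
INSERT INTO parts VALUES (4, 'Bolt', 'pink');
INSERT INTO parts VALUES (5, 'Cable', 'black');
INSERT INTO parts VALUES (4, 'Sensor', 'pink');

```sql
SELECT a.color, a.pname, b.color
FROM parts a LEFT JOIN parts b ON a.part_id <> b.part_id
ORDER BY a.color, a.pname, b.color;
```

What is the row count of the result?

13

LEFT JOIN keeps every row from `parts a`; unmatched rows get NULL for `parts b`'s columns.
Matching on a.part_id <> b.part_id. A NULL in a compared column never satisfies the condition.
Matched pairs: 12; unmatched a rows kept: 1.
Total: 12 matched + 1 padded = 13 rows.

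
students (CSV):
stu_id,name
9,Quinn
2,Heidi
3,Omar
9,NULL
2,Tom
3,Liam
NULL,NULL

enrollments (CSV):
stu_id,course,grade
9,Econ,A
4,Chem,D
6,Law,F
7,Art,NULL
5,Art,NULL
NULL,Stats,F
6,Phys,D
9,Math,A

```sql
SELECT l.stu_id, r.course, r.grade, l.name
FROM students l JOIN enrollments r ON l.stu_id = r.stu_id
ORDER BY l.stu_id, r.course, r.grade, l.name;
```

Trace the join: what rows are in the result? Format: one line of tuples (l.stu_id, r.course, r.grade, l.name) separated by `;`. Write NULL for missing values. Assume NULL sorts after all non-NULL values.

(9, Econ, A, Quinn); (9, Econ, A, NULL); (9, Math, A, Quinn); (9, Math, A, NULL)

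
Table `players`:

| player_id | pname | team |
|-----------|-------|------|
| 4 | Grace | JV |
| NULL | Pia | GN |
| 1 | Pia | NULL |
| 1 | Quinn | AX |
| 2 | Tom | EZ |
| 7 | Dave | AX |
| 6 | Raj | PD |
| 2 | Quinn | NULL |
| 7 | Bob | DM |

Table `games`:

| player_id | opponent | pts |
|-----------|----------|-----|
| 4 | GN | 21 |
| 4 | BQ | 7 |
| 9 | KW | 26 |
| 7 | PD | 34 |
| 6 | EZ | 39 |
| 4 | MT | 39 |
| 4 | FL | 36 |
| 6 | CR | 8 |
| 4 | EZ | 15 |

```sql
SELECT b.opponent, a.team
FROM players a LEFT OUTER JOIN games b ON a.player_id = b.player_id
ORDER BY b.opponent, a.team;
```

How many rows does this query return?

14

LEFT JOIN keeps every row from `players`; unmatched rows get NULL for `games`'s columns.
Matching on a.player_id = b.player_id. A NULL in a compared column never satisfies the condition.
- a (player_id=4) pairs with 5 row(s) of b.
- a (player_id=NULL) has no partner → padded with NULL.
- a (player_id=1) has no partner → padded with NULL.
- a (player_id=1) has no partner → padded with NULL.
- a (player_id=2) has no partner → padded with NULL.
- a (player_id=7) pairs with 1 row(s) of b.
- a (player_id=6) pairs with 2 row(s) of b.
- a (player_id=2) has no partner → padded with NULL.
- a (player_id=7) pairs with 1 row(s) of b.
Total: 9 matched + 5 padded = 14 rows.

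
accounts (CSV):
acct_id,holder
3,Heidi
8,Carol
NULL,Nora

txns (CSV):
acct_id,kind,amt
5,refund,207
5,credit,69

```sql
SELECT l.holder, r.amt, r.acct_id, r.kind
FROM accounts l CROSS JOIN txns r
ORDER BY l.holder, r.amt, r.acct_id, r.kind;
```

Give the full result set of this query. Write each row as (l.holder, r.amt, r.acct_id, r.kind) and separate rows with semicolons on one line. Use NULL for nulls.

(Carol, 69, 5, credit); (Carol, 207, 5, refund); (Heidi, 69, 5, credit); (Heidi, 207, 5, refund); (Nora, 69, 5, credit); (Nora, 207, 5, refund)

CROSS JOIN pairs every row of `accounts` with every row of `txns`: 3 × 2 = 6 rows.
After projecting and ordering:
l.holder | r.amt | r.acct_id | r.kind
Carol | 69 | 5 | credit
Carol | 207 | 5 | refund
Heidi | 69 | 5 | credit
Heidi | 207 | 5 | refund
Nora | 69 | 5 | credit
Nora | 207 | 5 | refund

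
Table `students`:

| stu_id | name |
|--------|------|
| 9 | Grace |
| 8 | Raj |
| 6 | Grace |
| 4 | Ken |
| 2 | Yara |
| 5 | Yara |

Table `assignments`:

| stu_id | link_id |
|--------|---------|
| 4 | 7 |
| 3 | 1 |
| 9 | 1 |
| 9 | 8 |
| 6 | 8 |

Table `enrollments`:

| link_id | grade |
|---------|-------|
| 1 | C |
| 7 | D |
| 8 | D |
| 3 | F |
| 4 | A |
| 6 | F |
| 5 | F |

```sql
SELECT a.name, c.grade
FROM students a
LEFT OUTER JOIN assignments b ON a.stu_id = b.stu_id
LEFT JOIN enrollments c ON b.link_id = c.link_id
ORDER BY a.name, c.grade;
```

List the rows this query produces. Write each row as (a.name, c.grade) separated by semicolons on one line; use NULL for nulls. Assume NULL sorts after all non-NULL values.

Evaluate left to right. First `students a LEFT JOIN assignments b` on stu_id: 7 row(s).
Then LEFT JOIN `enrollments c` on link_id: each of those 7 rows is kept; rows whose b.link_id has no match in c get NULL for c's columns.

(Grace, C); (Grace, D); (Grace, D); (Ken, D); (Raj, NULL); (Yara, NULL); (Yara, NULL)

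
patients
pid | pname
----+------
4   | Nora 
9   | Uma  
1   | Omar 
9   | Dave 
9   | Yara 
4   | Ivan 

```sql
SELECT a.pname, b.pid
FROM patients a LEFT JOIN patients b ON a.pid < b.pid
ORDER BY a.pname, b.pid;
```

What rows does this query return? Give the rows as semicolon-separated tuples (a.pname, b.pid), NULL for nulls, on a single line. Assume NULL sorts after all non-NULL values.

LEFT JOIN keeps every row from `patients a`; unmatched rows get NULL for `patients b`'s columns.
Matching on a.pid < b.pid.
- a[0] pid=4 → 3 match(es) in b → 3 row(s).
- a[1] pid=9 → no match; kept with NULLs on the b side.
- a[2] pid=1 → 5 match(es) in b → 5 row(s).
- a[3] pid=9 → no match; kept with NULLs on the b side.
- a[4] pid=9 → no match; kept with NULLs on the b side.
- a[5] pid=4 → 3 match(es) in b → 3 row(s).

(Dave, NULL); (Ivan, 9); (Ivan, 9); (Ivan, 9); (Nora, 9); (Nora, 9); (Nora, 9); (Omar, 4); (Omar, 4); (Omar, 9); (Omar, 9); (Omar, 9); (Uma, NULL); (Yara, NULL)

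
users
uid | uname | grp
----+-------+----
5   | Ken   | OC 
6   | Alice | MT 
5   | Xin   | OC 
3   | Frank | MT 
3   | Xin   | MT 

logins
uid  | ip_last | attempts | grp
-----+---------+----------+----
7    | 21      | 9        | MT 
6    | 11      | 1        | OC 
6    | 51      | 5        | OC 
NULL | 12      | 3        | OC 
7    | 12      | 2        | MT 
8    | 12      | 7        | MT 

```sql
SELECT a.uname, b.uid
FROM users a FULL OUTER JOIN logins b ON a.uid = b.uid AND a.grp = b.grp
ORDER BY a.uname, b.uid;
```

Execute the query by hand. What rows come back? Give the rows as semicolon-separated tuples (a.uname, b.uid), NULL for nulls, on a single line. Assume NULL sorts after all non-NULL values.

(Alice, NULL); (Frank, NULL); (Ken, NULL); (Xin, NULL); (Xin, NULL); (NULL, 6); (NULL, 6); (NULL, 7); (NULL, 7); (NULL, 8); (NULL, NULL)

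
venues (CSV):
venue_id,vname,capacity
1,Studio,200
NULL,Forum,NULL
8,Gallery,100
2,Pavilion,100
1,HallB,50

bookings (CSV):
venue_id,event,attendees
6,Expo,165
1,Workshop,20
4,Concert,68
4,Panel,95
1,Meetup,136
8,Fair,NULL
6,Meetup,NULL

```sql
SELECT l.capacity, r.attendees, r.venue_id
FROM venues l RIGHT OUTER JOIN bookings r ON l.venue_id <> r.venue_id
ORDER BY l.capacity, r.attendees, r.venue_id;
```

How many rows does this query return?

RIGHT JOIN keeps every row from `bookings`; unmatched rows get NULL for `venues`'s columns.
Matching on l.venue_id <> r.venue_id. A NULL in a compared column never satisfies the condition.
- l (venue_id=1) pairs with 5 row(s) of r.
- l (venue_id=NULL) has no partner in r.
- l (venue_id=8) pairs with 6 row(s) of r.
- l (venue_id=2) pairs with 7 row(s) of r.
- l (venue_id=1) pairs with 5 row(s) of r.
- every r row matched at least one l row.
Total: 23 rows.

23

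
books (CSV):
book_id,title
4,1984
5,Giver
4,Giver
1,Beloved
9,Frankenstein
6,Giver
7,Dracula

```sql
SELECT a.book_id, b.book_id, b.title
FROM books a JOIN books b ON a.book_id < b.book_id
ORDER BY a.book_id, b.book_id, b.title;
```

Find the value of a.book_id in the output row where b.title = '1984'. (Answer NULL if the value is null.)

INNER JOIN keeps only pairs where the ON condition holds.
Matching on a.book_id < b.book_id.
- a row (book_id=4): matches 4 b row(s) → 4 output row(s).
- a row (book_id=5): matches 3 b row(s) → 3 output row(s).
- a row (book_id=4): matches 4 b row(s) → 4 output row(s).
- a row (book_id=1): matches 6 b row(s) → 6 output row(s).
- a row (book_id=9): no match → dropped.
- a row (book_id=6): matches 2 b row(s) → 2 output row(s).
- a row (book_id=7): matches 1 b row(s) → 1 output row(s).

1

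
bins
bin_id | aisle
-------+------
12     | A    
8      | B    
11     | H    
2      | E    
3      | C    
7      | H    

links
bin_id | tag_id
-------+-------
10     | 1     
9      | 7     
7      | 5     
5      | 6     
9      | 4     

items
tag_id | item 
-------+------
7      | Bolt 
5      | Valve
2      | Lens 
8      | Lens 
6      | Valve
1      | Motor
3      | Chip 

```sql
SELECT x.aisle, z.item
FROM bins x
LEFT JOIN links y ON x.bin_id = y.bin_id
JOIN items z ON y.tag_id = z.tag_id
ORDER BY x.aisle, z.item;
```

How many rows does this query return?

1

Step 1 — x LEFT JOIN y on bin_id → 6 row(s).
Then INNER JOIN `items z` on tag_id: keep only rows whose y.tag_id appears in z.
Result: 1 row(s).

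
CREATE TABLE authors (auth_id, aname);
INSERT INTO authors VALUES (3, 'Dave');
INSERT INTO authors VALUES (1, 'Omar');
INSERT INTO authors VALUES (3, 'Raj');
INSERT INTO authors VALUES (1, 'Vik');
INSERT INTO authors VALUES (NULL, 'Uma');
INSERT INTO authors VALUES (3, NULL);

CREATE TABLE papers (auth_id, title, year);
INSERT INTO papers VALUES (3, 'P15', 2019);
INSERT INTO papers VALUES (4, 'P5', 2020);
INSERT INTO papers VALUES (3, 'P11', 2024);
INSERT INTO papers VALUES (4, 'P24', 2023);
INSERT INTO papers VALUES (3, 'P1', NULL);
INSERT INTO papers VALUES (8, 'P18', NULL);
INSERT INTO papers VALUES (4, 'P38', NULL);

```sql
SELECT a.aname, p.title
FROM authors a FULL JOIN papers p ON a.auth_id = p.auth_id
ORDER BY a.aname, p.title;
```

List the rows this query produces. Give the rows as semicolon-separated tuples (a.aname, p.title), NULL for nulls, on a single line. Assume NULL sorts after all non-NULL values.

(Dave, P1); (Dave, P11); (Dave, P15); (Omar, NULL); (Raj, P1); (Raj, P11); (Raj, P15); (Uma, NULL); (Vik, NULL); (NULL, P1); (NULL, P11); (NULL, P15); (NULL, P18); (NULL, P24); (NULL, P38); (NULL, P5)

FULL OUTER JOIN keeps every row from both sides; unmatched rows get NULL for the other side's columns.
Matching on a.auth_id = p.auth_id. A NULL in a compared column never satisfies the condition.
- a (auth_id=3) pairs with 3 row(s) of p.
- a (auth_id=1) has no partner → padded with NULL.
- a (auth_id=3) pairs with 3 row(s) of p.
- a (auth_id=1) has no partner → padded with NULL.
- a (auth_id=NULL) has no partner → padded with NULL.
- a (auth_id=3) pairs with 3 row(s) of p.
- 4 row(s) from p found no a partner → padded with NULL.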